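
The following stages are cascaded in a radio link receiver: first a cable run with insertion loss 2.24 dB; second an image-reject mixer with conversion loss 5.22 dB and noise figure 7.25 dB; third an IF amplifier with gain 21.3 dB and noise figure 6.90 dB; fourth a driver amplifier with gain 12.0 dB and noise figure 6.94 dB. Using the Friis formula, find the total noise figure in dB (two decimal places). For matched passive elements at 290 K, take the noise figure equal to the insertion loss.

Convert to linear (a loss of L dB is a gain of −L dB): F_i = 10^(NF_i/10), G_i = 10^(G_i,dB/10)
  Stage 1: F_1 = 10^(2.24/10) = 1.675, G_1 = 10^(−2.24/10) = 0.5970
  Stage 2: F_2 = 10^(7.25/10) = 5.309, G_2 = 10^(−5.22/10) = 0.3006
  Stage 3: F_3 = 10^(6.90/10) = 4.898, G_3 = 10^(21.3/10) = 134.9
  Stage 4: F_4 = 10^(6.94/10) = 4.943, G_4 = 10^(12.0/10) = 15.85
Friis cascade:
  F = 1.675 + (5.309 − 1)/0.5970 + (4.898 − 1)/0.1795 + (4.943 − 1)/24.21 = 30.77
NF = 10 log₁₀(30.77) = 14.88 dB

14.88 dB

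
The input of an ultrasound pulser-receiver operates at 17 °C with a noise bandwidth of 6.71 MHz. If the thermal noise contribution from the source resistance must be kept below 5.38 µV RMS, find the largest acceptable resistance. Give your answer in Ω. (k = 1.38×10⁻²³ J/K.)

269 Ω

T = 17 °C + 273.15 = 290.15 K
Johnson–Nyquist: V_n = √(4kTRB) ⇒ R = V_n² / (4kTB)
4kTB = 4 × 1.38×10⁻²³ × 290.15 × 6.71×10⁶ = 1.07×10⁻¹³
R = (5.38×10⁻⁶)² / 1.07×10⁻¹³ = 2.69×10² Ω = 269 Ω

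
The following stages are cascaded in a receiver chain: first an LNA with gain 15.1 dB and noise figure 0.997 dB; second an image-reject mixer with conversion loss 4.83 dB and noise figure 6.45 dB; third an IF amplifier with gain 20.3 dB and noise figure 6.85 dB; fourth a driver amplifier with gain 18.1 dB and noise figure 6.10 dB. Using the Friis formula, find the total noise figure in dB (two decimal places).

Convert to linear (a loss of L dB is a gain of −L dB): F_i = 10^(NF_i/10), G_i = 10^(G_i,dB/10)
  Stage 1: F_1 = 10^(0.997/10) = 1.258, G_1 = 10^(15.1/10) = 32.36
  Stage 2: F_2 = 10^(6.45/10) = 4.416, G_2 = 10^(−4.83/10) = 0.3289
  Stage 3: F_3 = 10^(6.85/10) = 4.842, G_3 = 10^(20.3/10) = 107.2
  Stage 4: F_4 = 10^(6.10/10) = 4.074, G_4 = 10^(18.1/10) = 64.57
Friis cascade:
  F = 1.258 + (4.416 − 1)/32.36 + (4.842 − 1)/10.64 + (4.074 − 1)/1140 = 1.727
NF = 10 log₁₀(1.727) = 2.37 dB

2.37 dB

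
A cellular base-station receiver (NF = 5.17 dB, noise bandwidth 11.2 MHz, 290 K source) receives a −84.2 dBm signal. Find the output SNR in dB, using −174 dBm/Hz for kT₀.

14.1 dB

Noise floor: N = −174 + 10 log₁₀(B) + NF
10 log₁₀(1.12×10⁷) = 70.49 dB
N = −174 + 70.49 + 5.17 = −98.34 dBm
SNR = P_sig − N = −84.2 − (−98.34) = 14.14 dB → 14.1 dB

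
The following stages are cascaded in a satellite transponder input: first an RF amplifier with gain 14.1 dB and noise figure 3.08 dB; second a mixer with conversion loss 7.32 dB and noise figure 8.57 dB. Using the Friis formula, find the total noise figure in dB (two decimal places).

3.57 dB

Convert to linear (a loss of L dB is a gain of −L dB): F_i = 10^(NF_i/10), G_i = 10^(G_i,dB/10)
  Stage 1: F_1 = 10^(3.08/10) = 2.032, G_1 = 10^(14.1/10) = 25.70
  Stage 2: F_2 = 10^(8.57/10) = 7.194, G_2 = 10^(−7.32/10) = 0.1854
Friis cascade:
  F = 2.032 + (7.194 − 1)/25.70 = 2.273
NF = 10 log₁₀(2.273) = 3.57 dB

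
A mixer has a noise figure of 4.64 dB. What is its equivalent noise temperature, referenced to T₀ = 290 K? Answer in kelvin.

554 K

F = 10^(4.64/10) = 2.91072
T_e = (F − 1)·T₀ = (2.91072 − 1) × 290 = 554 K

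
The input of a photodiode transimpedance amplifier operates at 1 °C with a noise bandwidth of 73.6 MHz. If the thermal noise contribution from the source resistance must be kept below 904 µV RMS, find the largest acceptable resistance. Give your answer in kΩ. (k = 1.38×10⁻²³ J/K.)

T = 1 °C + 273.15 = 274.15 K
Johnson–Nyquist: V_n = √(4kTRB) ⇒ R = V_n² / (4kTB)
4kTB = 4 × 1.38×10⁻²³ × 274.15 × 7.36×10⁷ = 1.11×10⁻¹²
R = (9.04×10⁻⁴)² / 1.11×10⁻¹² = 7.34×10⁵ Ω = 734 kΩ

734 kΩ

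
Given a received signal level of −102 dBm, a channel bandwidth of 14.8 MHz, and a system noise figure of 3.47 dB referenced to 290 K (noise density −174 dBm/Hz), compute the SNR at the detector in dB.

Noise floor: N = −174 + 10 log₁₀(B) + NF
10 log₁₀(1.48×10⁷) = 71.7 dB
N = −174 + 71.7 + 3.47 = −98.83 dBm
SNR = P_sig − N = −102 − (−98.83) = −3.17 dB → −3.2 dB

−3.2 dB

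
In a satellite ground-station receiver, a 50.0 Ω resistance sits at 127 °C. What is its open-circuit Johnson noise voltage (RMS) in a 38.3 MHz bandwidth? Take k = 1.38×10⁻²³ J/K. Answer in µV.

6.50 µV

T = 127 °C + 273.15 = 400.15 K
V_n = √(4kTRB)
4kTRB = 4 × 1.38×10⁻²³ × 400.15 × 5.00×10¹ × 3.83×10⁷ = 4.23×10⁻¹¹ V²
V_n = √(4.23×10⁻¹¹) = 6.50×10⁻⁶ V = 6.50 µV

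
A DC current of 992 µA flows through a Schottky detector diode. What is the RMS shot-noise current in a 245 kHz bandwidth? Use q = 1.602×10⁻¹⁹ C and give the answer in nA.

8.82 nA

I_n = √(2qI·B)
2qI·B = 2 × 1.602×10⁻¹⁹ × 9.92×10⁻⁴ × 2.45×10⁵ = 7.79×10⁻¹⁷ A²
I_n = √(7.79×10⁻¹⁷) = 8.82×10⁻⁹ A = 8.82 nA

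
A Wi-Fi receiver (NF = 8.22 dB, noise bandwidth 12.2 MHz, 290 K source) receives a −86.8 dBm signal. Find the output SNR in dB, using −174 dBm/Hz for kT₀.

8.1 dB

Noise floor: N = −174 + 10 log₁₀(B) + NF
10 log₁₀(1.22×10⁷) = 70.86 dB
N = −174 + 70.86 + 8.22 = −94.92 dBm
SNR = P_sig − N = −86.8 − (−94.92) = 8.12 dB → 8.1 dB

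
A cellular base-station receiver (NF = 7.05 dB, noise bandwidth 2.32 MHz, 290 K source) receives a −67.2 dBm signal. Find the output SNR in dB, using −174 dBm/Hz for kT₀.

36.1 dB

Noise floor: N = −174 + 10 log₁₀(B) + NF
10 log₁₀(2.32×10⁶) = 63.65 dB
N = −174 + 63.65 + 7.05 = −103.30 dBm
SNR = P_sig − N = −67.2 − (−103.30) = 36.10 dB → 36.1 dB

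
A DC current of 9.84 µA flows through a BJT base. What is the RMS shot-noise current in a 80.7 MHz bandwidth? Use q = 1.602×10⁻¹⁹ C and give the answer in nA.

I_n = √(2qI·B)
2qI·B = 2 × 1.602×10⁻¹⁹ × 9.84×10⁻⁶ × 8.07×10⁷ = 2.54×10⁻¹⁶ A²
I_n = √(2.54×10⁻¹⁶) = 1.60×10⁻⁸ A = 16.0 nA

16.0 nA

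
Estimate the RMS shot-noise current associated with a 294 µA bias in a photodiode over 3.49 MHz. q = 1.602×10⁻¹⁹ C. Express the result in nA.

I_n = √(2qI·B)
2qI·B = 2 × 1.602×10⁻¹⁹ × 2.94×10⁻⁴ × 3.49×10⁶ = 3.29×10⁻¹⁶ A²
I_n = √(3.29×10⁻¹⁶) = 1.81×10⁻⁸ A = 18.1 nA

18.1 nA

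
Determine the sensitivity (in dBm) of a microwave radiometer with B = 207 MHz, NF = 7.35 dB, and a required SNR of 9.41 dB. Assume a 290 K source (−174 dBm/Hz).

−74.1 dBm

Sensitivity = −174 + 10 log₁₀(B) + NF + SNR_min
= −174 + 83.16 + 7.35 + 9.41
= −74.08 dBm → −74.1 dBm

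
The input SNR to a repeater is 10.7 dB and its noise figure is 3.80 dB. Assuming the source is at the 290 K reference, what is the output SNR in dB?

By definition F = SNR_in/SNR_out, so in dB: SNR_out = SNR_in − NF
SNR_out = 10.7 − 3.80 = 6.90 dB

6.90 dB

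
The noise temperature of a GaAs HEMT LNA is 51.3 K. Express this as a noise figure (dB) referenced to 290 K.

0.707 dB

F = 1 + T_e/T₀ = 1 + 51.3/290 = 1.1769
NF = 10 log₁₀(1.1769) = 0.707 dB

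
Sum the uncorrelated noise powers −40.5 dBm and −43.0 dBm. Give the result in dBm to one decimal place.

−38.6 dBm

Convert to linear, add, convert back:
P₁ = 8.91×10⁻⁸ W, P₂ = 5.01×10⁻⁸ W
P_tot = 1.39×10⁻⁷ W → 10 log₁₀(P_tot / 10⁻³) = −38.6 dBm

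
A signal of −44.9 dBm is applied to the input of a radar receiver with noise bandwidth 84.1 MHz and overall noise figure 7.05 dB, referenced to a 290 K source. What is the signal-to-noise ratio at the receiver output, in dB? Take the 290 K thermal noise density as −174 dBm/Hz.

42.8 dB

Noise floor: N = −174 + 10 log₁₀(B) + NF
10 log₁₀(8.41×10⁷) = 79.25 dB
N = −174 + 79.25 + 7.05 = −87.70 dBm
SNR = P_sig − N = −44.9 − (−87.70) = 42.80 dB → 42.8 dB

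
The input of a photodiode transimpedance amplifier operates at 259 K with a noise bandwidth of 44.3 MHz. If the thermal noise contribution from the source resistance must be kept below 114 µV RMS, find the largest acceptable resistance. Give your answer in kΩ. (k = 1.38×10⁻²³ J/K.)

Johnson–Nyquist: V_n = √(4kTRB) ⇒ R = V_n² / (4kTB)
4kTB = 4 × 1.38×10⁻²³ × 259 × 4.43×10⁷ = 6.33×10⁻¹³
R = (1.14×10⁻⁴)² / 6.33×10⁻¹³ = 2.05×10⁴ Ω = 20.5 kΩ

20.5 kΩ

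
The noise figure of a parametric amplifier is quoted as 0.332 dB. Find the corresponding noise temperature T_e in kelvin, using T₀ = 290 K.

23.0 K

F = 10^(0.332/10) = 1.07944
T_e = (F − 1)·T₀ = (1.07944 − 1) × 290 = 23.0 K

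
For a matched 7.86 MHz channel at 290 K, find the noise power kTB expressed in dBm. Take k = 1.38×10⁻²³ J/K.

P_n = kTB = 1.38×10⁻²³ × 290 × 7.86×10⁶ = 3.15×10⁻¹⁴ W
In dBm: 10 log₁₀(3.15×10⁻¹⁴ / 10⁻³) = −105.0 dBm

−105.0 dBm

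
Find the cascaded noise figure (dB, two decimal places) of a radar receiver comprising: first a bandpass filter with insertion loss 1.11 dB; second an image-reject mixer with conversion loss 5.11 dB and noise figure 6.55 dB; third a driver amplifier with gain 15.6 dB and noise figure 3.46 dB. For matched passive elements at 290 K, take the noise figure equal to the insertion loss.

10.39 dB

Convert to linear (a loss of L dB is a gain of −L dB): F_i = 10^(NF_i/10), G_i = 10^(G_i,dB/10)
  Stage 1: F_1 = 10^(1.11/10) = 1.291, G_1 = 10^(−1.11/10) = 0.7745
  Stage 2: F_2 = 10^(6.55/10) = 4.519, G_2 = 10^(−5.11/10) = 0.3083
  Stage 3: F_3 = 10^(3.46/10) = 2.218, G_3 = 10^(15.6/10) = 36.31
Friis cascade:
  F = 1.291 + (4.519 − 1)/0.7745 + (2.218 − 1)/0.2388 = 10.94
NF = 10 log₁₀(10.94) = 10.39 dB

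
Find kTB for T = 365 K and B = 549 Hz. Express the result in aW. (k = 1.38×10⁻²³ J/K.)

2.77 aW

P_n = kTB = 1.38×10⁻²³ × 365 × 5.49×10² = 2.77×10⁻¹⁸ W = 2.77 aW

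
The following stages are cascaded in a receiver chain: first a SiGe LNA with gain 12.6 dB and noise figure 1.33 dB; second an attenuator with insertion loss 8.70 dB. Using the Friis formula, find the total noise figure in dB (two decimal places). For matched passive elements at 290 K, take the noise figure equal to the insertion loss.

2.33 dB

Convert to linear (a loss of L dB is a gain of −L dB): F_i = 10^(NF_i/10), G_i = 10^(G_i,dB/10)
  Stage 1: F_1 = 10^(1.33/10) = 1.358, G_1 = 10^(12.6/10) = 18.20
  Stage 2: F_2 = 10^(8.70/10) = 7.413, G_2 = 10^(−8.70/10) = 0.1349
Friis cascade:
  F = 1.358 + (7.413 − 1)/18.20 = 1.711
NF = 10 log₁₀(1.711) = 2.33 dB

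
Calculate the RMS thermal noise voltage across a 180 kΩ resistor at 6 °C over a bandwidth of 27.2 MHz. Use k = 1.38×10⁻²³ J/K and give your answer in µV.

275 µV

T = 6 °C + 273.15 = 279.15 K
V_n = √(4kTRB)
4kTRB = 4 × 1.38×10⁻²³ × 279.15 × 1.80×10⁵ × 2.72×10⁷ = 7.54×10⁻⁸ V²
V_n = √(7.54×10⁻⁸) = 2.75×10⁻⁴ V = 275 µV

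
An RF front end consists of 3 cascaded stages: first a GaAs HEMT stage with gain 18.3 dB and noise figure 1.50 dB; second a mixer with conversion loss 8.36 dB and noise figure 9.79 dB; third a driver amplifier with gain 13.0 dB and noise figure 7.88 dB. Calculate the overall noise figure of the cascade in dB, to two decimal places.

Convert to linear (a loss of L dB is a gain of −L dB): F_i = 10^(NF_i/10), G_i = 10^(G_i,dB/10)
  Stage 1: F_1 = 10^(1.50/10) = 1.413, G_1 = 10^(18.3/10) = 67.61
  Stage 2: F_2 = 10^(9.79/10) = 9.528, G_2 = 10^(−8.36/10) = 0.1459
  Stage 3: F_3 = 10^(7.88/10) = 6.138, G_3 = 10^(13.0/10) = 19.95
Friis cascade:
  F = 1.413 + (9.528 − 1)/67.61 + (6.138 − 1)/9.863 = 2.060
NF = 10 log₁₀(2.060) = 3.14 dB

3.14 dB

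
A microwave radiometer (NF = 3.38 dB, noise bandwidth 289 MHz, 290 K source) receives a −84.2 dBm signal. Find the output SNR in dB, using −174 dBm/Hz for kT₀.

1.8 dB

Noise floor: N = −174 + 10 log₁₀(B) + NF
10 log₁₀(2.89×10⁸) = 84.61 dB
N = −174 + 84.61 + 3.38 = −86.01 dBm
SNR = P_sig − N = −84.2 − (−86.01) = 1.81 dB → 1.8 dB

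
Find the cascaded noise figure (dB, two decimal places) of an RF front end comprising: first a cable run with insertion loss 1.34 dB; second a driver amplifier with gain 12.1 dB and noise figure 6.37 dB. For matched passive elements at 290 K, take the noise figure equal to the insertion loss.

7.71 dB

Convert to linear (a loss of L dB is a gain of −L dB): F_i = 10^(NF_i/10), G_i = 10^(G_i,dB/10)
  Stage 1: F_1 = 10^(1.34/10) = 1.361, G_1 = 10^(−1.34/10) = 0.7345
  Stage 2: F_2 = 10^(6.37/10) = 4.335, G_2 = 10^(12.1/10) = 16.22
Friis cascade:
  F = 1.361 + (4.335 − 1)/0.7345 = 5.902
NF = 10 log₁₀(5.902) = 7.71 dB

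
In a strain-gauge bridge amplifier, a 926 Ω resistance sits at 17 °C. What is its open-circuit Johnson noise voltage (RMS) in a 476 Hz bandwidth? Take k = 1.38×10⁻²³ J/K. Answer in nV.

84.0 nV

T = 17 °C + 273.15 = 290.15 K
V_n = √(4kTRB)
4kTRB = 4 × 1.38×10⁻²³ × 290.15 × 9.26×10² × 4.76×10² = 7.06×10⁻¹⁵ V²
V_n = √(7.06×10⁻¹⁵) = 8.40×10⁻⁸ V = 84.0 nV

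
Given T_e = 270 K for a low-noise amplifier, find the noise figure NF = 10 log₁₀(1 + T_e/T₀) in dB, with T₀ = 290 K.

2.86 dB

F = 1 + T_e/T₀ = 1 + 270/290 = 1.93103
NF = 10 log₁₀(1.93103) = 2.86 dB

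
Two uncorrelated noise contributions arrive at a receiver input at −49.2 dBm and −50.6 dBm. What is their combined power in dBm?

−46.8 dBm

Convert to linear, add, convert back:
P₁ = 1.20×10⁻⁸ W, P₂ = 8.71×10⁻⁹ W
P_tot = 2.07×10⁻⁸ W → 10 log₁₀(P_tot / 10⁻³) = −46.8 dBm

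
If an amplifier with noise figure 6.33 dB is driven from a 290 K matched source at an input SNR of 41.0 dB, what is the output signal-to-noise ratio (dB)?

34.67 dB

By definition F = SNR_in/SNR_out, so in dB: SNR_out = SNR_in − NF
SNR_out = 41.0 − 6.33 = 34.67 dB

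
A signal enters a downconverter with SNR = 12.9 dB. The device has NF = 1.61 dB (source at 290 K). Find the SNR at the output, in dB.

11.29 dB

By definition F = SNR_in/SNR_out, so in dB: SNR_out = SNR_in − NF
SNR_out = 12.9 − 1.61 = 11.29 dB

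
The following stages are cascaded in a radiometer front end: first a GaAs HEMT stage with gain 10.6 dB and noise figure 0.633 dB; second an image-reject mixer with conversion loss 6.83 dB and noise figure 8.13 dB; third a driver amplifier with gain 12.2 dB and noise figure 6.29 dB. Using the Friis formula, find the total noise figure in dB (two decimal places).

Convert to linear (a loss of L dB is a gain of −L dB): F_i = 10^(NF_i/10), G_i = 10^(G_i,dB/10)
  Stage 1: F_1 = 10^(0.633/10) = 1.157, G_1 = 10^(10.6/10) = 11.48
  Stage 2: F_2 = 10^(8.13/10) = 6.501, G_2 = 10^(−6.83/10) = 0.2075
  Stage 3: F_3 = 10^(6.29/10) = 4.256, G_3 = 10^(12.2/10) = 16.60
Friis cascade:
  F = 1.157 + (6.501 − 1)/11.48 + (4.256 − 1)/2.382 = 3.003
NF = 10 log₁₀(3.003) = 4.78 dB

4.78 dB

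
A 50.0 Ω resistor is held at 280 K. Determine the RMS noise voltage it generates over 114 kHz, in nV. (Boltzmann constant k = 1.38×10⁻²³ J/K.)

297 nV

V_n = √(4kTRB)
4kTRB = 4 × 1.38×10⁻²³ × 280 × 5.00×10¹ × 1.14×10⁵ = 8.81×10⁻¹⁴ V²
V_n = √(8.81×10⁻¹⁴) = 2.97×10⁻⁷ V = 297 nV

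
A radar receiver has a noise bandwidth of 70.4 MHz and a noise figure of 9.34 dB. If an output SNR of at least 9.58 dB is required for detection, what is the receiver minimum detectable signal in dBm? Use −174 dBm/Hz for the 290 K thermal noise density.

Sensitivity = −174 + 10 log₁₀(B) + NF + SNR_min
= −174 + 78.48 + 9.34 + 9.58
= −76.60 dBm → −76.6 dBm

−76.6 dBm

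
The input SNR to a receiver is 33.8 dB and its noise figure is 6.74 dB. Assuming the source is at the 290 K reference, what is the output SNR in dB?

27.06 dB

By definition F = SNR_in/SNR_out, so in dB: SNR_out = SNR_in − NF
SNR_out = 33.8 − 6.74 = 27.06 dB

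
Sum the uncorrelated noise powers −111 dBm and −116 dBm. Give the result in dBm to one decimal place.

−109.8 dBm

Convert to linear, add, convert back:
P₁ = 7.94×10⁻¹⁵ W, P₂ = 2.51×10⁻¹⁵ W
P_tot = 1.05×10⁻¹⁴ W → 10 log₁₀(P_tot / 10⁻³) = −109.8 dBm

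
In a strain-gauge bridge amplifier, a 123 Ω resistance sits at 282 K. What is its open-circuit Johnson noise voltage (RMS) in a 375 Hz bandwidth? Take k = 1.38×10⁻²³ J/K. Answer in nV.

26.8 nV

V_n = √(4kTRB)
4kTRB = 4 × 1.38×10⁻²³ × 282 × 1.23×10² × 3.75×10² = 7.18×10⁻¹⁶ V²
V_n = √(7.18×10⁻¹⁶) = 2.68×10⁻⁸ V = 26.8 nV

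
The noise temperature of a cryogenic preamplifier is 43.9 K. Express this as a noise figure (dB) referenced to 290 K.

F = 1 + T_e/T₀ = 1 + 43.9/290 = 1.15138
NF = 10 log₁₀(1.15138) = 0.612 dB

0.612 dB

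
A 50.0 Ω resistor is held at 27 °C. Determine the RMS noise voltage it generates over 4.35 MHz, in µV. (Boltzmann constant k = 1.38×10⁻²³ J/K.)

T = 27 °C + 273.15 = 300.15 K
V_n = √(4kTRB)
4kTRB = 4 × 1.38×10⁻²³ × 300.15 × 5.00×10¹ × 4.35×10⁶ = 3.60×10⁻¹² V²
V_n = √(3.60×10⁻¹²) = 1.90×10⁻⁶ V = 1.90 µV

1.90 µV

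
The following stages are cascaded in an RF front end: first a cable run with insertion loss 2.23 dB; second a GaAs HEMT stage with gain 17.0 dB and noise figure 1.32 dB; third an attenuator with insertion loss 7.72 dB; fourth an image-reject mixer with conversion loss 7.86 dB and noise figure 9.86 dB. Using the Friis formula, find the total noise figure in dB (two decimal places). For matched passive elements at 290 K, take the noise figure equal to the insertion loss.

Convert to linear (a loss of L dB is a gain of −L dB): F_i = 10^(NF_i/10), G_i = 10^(G_i,dB/10)
  Stage 1: F_1 = 10^(2.23/10) = 1.671, G_1 = 10^(−2.23/10) = 0.5984
  Stage 2: F_2 = 10^(1.32/10) = 1.355, G_2 = 10^(17.0/10) = 50.12
  Stage 3: F_3 = 10^(7.72/10) = 5.916, G_3 = 10^(−7.72/10) = 0.1690
  Stage 4: F_4 = 10^(9.86/10) = 9.683, G_4 = 10^(−7.86/10) = 0.1637
Friis cascade:
  F = 1.671 + (1.355 − 1)/0.5984 + (5.916 − 1)/29.99 + (9.683 − 1)/5.070 = 4.141
NF = 10 log₁₀(4.141) = 6.17 dB

6.17 dB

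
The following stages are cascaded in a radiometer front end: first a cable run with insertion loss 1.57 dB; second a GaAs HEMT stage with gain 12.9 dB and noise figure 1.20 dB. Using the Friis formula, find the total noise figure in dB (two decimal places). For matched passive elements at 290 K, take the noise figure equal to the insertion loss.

Convert to linear (a loss of L dB is a gain of −L dB): F_i = 10^(NF_i/10), G_i = 10^(G_i,dB/10)
  Stage 1: F_1 = 10^(1.57/10) = 1.435, G_1 = 10^(−1.57/10) = 0.6966
  Stage 2: F_2 = 10^(1.20/10) = 1.318, G_2 = 10^(12.9/10) = 19.50
Friis cascade:
  F = 1.435 + (1.318 − 1)/0.6966 = 1.892
NF = 10 log₁₀(1.892) = 2.77 dB

2.77 dB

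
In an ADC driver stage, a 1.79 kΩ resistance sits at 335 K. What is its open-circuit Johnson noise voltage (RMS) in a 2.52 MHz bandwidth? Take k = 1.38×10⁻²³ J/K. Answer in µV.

9.13 µV

V_n = √(4kTRB)
4kTRB = 4 × 1.38×10⁻²³ × 335 × 1.79×10³ × 2.52×10⁶ = 8.34×10⁻¹¹ V²
V_n = √(8.34×10⁻¹¹) = 9.13×10⁻⁶ V = 9.13 µV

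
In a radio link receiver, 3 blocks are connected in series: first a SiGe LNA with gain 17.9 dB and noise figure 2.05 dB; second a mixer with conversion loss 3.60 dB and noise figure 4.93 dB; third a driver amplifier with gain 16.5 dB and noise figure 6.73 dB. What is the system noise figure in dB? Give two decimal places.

2.49 dB

Convert to linear (a loss of L dB is a gain of −L dB): F_i = 10^(NF_i/10), G_i = 10^(G_i,dB/10)
  Stage 1: F_1 = 10^(2.05/10) = 1.603, G_1 = 10^(17.9/10) = 61.66
  Stage 2: F_2 = 10^(4.93/10) = 3.112, G_2 = 10^(−3.60/10) = 0.4365
  Stage 3: F_3 = 10^(6.73/10) = 4.710, G_3 = 10^(16.5/10) = 44.67
Friis cascade:
  F = 1.603 + (3.112 − 1)/61.66 + (4.710 − 1)/26.92 = 1.775
NF = 10 log₁₀(1.775) = 2.49 dB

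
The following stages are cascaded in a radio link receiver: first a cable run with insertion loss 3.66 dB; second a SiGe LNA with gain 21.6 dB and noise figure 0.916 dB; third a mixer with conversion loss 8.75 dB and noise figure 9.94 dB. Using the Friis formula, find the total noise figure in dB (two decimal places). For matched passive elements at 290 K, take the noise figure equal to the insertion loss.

Convert to linear (a loss of L dB is a gain of −L dB): F_i = 10^(NF_i/10), G_i = 10^(G_i,dB/10)
  Stage 1: F_1 = 10^(3.66/10) = 2.323, G_1 = 10^(−3.66/10) = 0.4305
  Stage 2: F_2 = 10^(0.916/10) = 1.235, G_2 = 10^(21.6/10) = 144.5
  Stage 3: F_3 = 10^(9.94/10) = 9.863, G_3 = 10^(−8.75/10) = 0.1334
Friis cascade:
  F = 2.323 + (1.235 − 1)/0.4305 + (9.863 − 1)/62.23 = 3.011
NF = 10 log₁₀(3.011) = 4.79 dB

4.79 dB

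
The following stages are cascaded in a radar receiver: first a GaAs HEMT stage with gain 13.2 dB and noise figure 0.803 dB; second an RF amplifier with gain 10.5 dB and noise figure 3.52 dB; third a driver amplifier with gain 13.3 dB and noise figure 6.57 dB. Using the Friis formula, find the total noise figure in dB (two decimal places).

Convert to linear (a loss of L dB is a gain of −L dB): F_i = 10^(NF_i/10), G_i = 10^(G_i,dB/10)
  Stage 1: F_1 = 10^(0.803/10) = 1.203, G_1 = 10^(13.2/10) = 20.89
  Stage 2: F_2 = 10^(3.52/10) = 2.249, G_2 = 10^(10.5/10) = 11.22
  Stage 3: F_3 = 10^(6.57/10) = 4.539, G_3 = 10^(13.3/10) = 21.38
Friis cascade:
  F = 1.203 + (2.249 − 1)/20.89 + (4.539 − 1)/234.4 = 1.278
NF = 10 log₁₀(1.278) = 1.07 dB

1.07 dB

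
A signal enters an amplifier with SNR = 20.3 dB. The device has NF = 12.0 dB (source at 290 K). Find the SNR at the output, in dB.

8.3 dB

By definition F = SNR_in/SNR_out, so in dB: SNR_out = SNR_in − NF
SNR_out = 20.3 − 12.0 = 8.3 dB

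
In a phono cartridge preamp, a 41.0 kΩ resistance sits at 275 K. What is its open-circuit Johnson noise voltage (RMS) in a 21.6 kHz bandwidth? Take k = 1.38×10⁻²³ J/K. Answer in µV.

3.67 µV

V_n = √(4kTRB)
4kTRB = 4 × 1.38×10⁻²³ × 275 × 4.10×10⁴ × 2.16×10⁴ = 1.34×10⁻¹¹ V²
V_n = √(1.34×10⁻¹¹) = 3.67×10⁻⁶ V = 3.67 µV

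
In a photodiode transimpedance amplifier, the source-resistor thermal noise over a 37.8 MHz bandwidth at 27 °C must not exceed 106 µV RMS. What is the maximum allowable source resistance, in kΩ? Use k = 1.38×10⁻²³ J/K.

17.9 kΩ

T = 27 °C + 273.15 = 300.15 K
Johnson–Nyquist: V_n = √(4kTRB) ⇒ R = V_n² / (4kTB)
4kTB = 4 × 1.38×10⁻²³ × 300.15 × 3.78×10⁷ = 6.26×10⁻¹³
R = (1.06×10⁻⁴)² / 6.26×10⁻¹³ = 1.79×10⁴ Ω = 17.9 kΩ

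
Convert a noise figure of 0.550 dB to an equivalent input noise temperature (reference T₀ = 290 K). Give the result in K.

F = 10^(0.550/10) = 1.13501
T_e = (F − 1)·T₀ = (1.13501 − 1) × 290 = 39.2 K

39.2 K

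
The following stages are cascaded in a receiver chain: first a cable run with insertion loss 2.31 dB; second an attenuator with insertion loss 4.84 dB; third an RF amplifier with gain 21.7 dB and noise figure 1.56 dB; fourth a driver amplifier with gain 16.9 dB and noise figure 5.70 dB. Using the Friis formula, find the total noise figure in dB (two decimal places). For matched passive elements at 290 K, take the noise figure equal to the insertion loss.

8.77 dB

Convert to linear (a loss of L dB is a gain of −L dB): F_i = 10^(NF_i/10), G_i = 10^(G_i,dB/10)
  Stage 1: F_1 = 10^(2.31/10) = 1.702, G_1 = 10^(−2.31/10) = 0.5875
  Stage 2: F_2 = 10^(4.84/10) = 3.048, G_2 = 10^(−4.84/10) = 0.3281
  Stage 3: F_3 = 10^(1.56/10) = 1.432, G_3 = 10^(21.7/10) = 147.9
  Stage 4: F_4 = 10^(5.70/10) = 3.715, G_4 = 10^(16.9/10) = 48.98
Friis cascade:
  F = 1.702 + (3.048 − 1)/0.5875 + (1.432 − 1)/0.1928 + (3.715 − 1)/28.51 = 7.525
NF = 10 log₁₀(7.525) = 8.77 dB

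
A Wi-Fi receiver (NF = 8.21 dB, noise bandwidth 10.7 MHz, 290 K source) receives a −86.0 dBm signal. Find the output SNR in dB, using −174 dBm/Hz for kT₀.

9.5 dB

Noise floor: N = −174 + 10 log₁₀(B) + NF
10 log₁₀(1.07×10⁷) = 70.29 dB
N = −174 + 70.29 + 8.21 = −95.50 dBm
SNR = P_sig − N = −86.0 − (−95.50) = 9.50 dB → 9.5 dB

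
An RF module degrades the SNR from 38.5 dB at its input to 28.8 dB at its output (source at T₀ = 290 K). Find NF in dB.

9.7 dB

NF (dB) = SNR_in(dB) − SNR_out(dB) when the source is at T₀
NF = 38.5 − 28.8 = 9.7 dB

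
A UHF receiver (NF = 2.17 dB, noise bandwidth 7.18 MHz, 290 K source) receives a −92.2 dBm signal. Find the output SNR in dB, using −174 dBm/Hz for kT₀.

11.1 dB

Noise floor: N = −174 + 10 log₁₀(B) + NF
10 log₁₀(7.18×10⁶) = 68.56 dB
N = −174 + 68.56 + 2.17 = −103.27 dBm
SNR = P_sig − N = −92.2 − (−103.27) = 11.07 dB → 11.1 dB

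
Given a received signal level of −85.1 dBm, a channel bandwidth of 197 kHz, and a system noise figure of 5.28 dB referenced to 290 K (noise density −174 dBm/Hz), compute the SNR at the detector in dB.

30.7 dB

Noise floor: N = −174 + 10 log₁₀(B) + NF
10 log₁₀(1.97×10⁵) = 52.94 dB
N = −174 + 52.94 + 5.28 = −115.78 dBm
SNR = P_sig − N = −85.1 − (−115.78) = 30.68 dB → 30.7 dB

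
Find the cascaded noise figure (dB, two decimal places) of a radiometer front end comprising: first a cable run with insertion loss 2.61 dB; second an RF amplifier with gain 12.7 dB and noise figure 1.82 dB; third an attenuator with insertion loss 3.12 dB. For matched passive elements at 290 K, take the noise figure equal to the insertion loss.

4.59 dB

Convert to linear (a loss of L dB is a gain of −L dB): F_i = 10^(NF_i/10), G_i = 10^(G_i,dB/10)
  Stage 1: F_1 = 10^(2.61/10) = 1.824, G_1 = 10^(−2.61/10) = 0.5483
  Stage 2: F_2 = 10^(1.82/10) = 1.521, G_2 = 10^(12.7/10) = 18.62
  Stage 3: F_3 = 10^(3.12/10) = 2.051, G_3 = 10^(−3.12/10) = 0.4875
Friis cascade:
  F = 1.824 + (1.521 − 1)/0.5483 + (2.051 − 1)/10.21 = 2.876
NF = 10 log₁₀(2.876) = 4.59 dB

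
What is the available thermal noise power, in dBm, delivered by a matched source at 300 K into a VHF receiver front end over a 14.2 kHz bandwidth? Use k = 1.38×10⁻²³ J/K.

−132.3 dBm

P_n = kTB = 1.38×10⁻²³ × 300 × 1.42×10⁴ = 5.88×10⁻¹⁷ W
In dBm: 10 log₁₀(5.88×10⁻¹⁷ / 10⁻³) = −132.3 dBm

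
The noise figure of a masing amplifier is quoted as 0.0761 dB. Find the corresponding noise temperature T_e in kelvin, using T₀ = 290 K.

F = 10^(0.0761/10) = 1.01768
T_e = (F − 1)·T₀ = (1.01768 − 1) × 290 = 5.13 K

5.13 K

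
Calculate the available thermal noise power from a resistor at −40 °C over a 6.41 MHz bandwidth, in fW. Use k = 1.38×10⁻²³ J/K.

T = −40 °C + 273.15 = 233.15 K
P_n = kTB = 1.38×10⁻²³ × 233.15 × 6.41×10⁶ = 2.06×10⁻¹⁴ W = 20.6 fW

20.6 fW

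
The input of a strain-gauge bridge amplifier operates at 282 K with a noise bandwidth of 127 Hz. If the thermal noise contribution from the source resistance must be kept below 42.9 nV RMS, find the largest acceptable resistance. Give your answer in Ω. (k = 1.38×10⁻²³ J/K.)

931 Ω

Johnson–Nyquist: V_n = √(4kTRB) ⇒ R = V_n² / (4kTB)
4kTB = 4 × 1.38×10⁻²³ × 282 × 1.27×10² = 1.98×10⁻¹⁸
R = (4.29×10⁻⁸)² / 1.98×10⁻¹⁸ = 9.31×10² Ω = 931 Ω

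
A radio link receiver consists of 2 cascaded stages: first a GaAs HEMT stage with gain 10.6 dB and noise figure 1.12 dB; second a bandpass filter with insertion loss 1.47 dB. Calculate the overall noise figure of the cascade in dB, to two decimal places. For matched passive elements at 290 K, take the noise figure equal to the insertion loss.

1.24 dB

Convert to linear (a loss of L dB is a gain of −L dB): F_i = 10^(NF_i/10), G_i = 10^(G_i,dB/10)
  Stage 1: F_1 = 10^(1.12/10) = 1.294, G_1 = 10^(10.6/10) = 11.48
  Stage 2: F_2 = 10^(1.47/10) = 1.403, G_2 = 10^(−1.47/10) = 0.7129
Friis cascade:
  F = 1.294 + (1.403 − 1)/11.48 = 1.329
NF = 10 log₁₀(1.329) = 1.24 dB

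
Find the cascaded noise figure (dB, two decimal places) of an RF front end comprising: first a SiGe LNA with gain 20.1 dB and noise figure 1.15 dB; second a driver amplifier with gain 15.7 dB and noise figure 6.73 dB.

1.27 dB

Convert to linear (a loss of L dB is a gain of −L dB): F_i = 10^(NF_i/10), G_i = 10^(G_i,dB/10)
  Stage 1: F_1 = 10^(1.15/10) = 1.303, G_1 = 10^(20.1/10) = 102.3
  Stage 2: F_2 = 10^(6.73/10) = 4.710, G_2 = 10^(15.7/10) = 37.15
Friis cascade:
  F = 1.303 + (4.710 − 1)/102.3 = 1.339
NF = 10 log₁₀(1.339) = 1.27 dB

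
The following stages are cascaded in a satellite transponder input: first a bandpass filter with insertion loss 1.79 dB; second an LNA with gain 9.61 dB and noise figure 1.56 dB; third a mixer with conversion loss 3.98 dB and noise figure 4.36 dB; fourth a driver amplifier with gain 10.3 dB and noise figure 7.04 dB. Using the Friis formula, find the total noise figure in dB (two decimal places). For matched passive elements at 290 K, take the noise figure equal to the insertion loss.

6.15 dB

Convert to linear (a loss of L dB is a gain of −L dB): F_i = 10^(NF_i/10), G_i = 10^(G_i,dB/10)
  Stage 1: F_1 = 10^(1.79/10) = 1.510, G_1 = 10^(−1.79/10) = 0.6622
  Stage 2: F_2 = 10^(1.56/10) = 1.432, G_2 = 10^(9.61/10) = 9.141
  Stage 3: F_3 = 10^(4.36/10) = 2.729, G_3 = 10^(−3.98/10) = 0.3999
  Stage 4: F_4 = 10^(7.04/10) = 5.058, G_4 = 10^(10.3/10) = 10.72
Friis cascade:
  F = 1.510 + (1.432 − 1)/0.6622 + (2.729 − 1)/6.053 + (5.058 − 1)/2.421 = 4.125
NF = 10 log₁₀(4.125) = 6.15 dB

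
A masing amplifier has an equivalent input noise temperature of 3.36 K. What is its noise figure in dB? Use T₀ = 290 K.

F = 1 + T_e/T₀ = 1 + 3.36/290 = 1.01159
NF = 10 log₁₀(1.01159) = 0.050 dB

0.050 dB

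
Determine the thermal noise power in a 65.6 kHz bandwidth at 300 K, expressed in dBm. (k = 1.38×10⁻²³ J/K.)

P_n = kTB = 1.38×10⁻²³ × 300 × 6.56×10⁴ = 2.72×10⁻¹⁶ W
In dBm: 10 log₁₀(2.72×10⁻¹⁶ / 10⁻³) = −125.7 dBm

−125.7 dBm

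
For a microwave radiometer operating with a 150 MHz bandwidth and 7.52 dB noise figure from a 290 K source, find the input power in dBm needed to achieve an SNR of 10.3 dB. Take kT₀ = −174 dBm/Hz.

Sensitivity = −174 + 10 log₁₀(B) + NF + SNR_min
= −174 + 81.76 + 7.52 + 10.3
= −74.42 dBm → −74.4 dBm

−74.4 dBm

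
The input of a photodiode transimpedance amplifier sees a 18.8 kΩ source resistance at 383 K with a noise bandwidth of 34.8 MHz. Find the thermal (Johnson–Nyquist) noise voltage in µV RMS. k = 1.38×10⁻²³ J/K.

V_n = √(4kTRB)
4kTRB = 4 × 1.38×10⁻²³ × 383 × 1.88×10⁴ × 3.48×10⁷ = 1.38×10⁻⁸ V²
V_n = √(1.38×10⁻⁸) = 1.18×10⁻⁴ V = 118 µV

118 µV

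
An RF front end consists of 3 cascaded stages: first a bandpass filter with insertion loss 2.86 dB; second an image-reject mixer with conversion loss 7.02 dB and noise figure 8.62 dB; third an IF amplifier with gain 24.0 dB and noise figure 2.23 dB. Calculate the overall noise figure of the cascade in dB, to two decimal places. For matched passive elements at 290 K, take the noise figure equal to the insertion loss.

Convert to linear (a loss of L dB is a gain of −L dB): F_i = 10^(NF_i/10), G_i = 10^(G_i,dB/10)
  Stage 1: F_1 = 10^(2.86/10) = 1.932, G_1 = 10^(−2.86/10) = 0.5176
  Stage 2: F_2 = 10^(8.62/10) = 7.278, G_2 = 10^(−7.02/10) = 0.1986
  Stage 3: F_3 = 10^(2.23/10) = 1.671, G_3 = 10^(24.0/10) = 251.2
Friis cascade:
  F = 1.932 + (7.278 − 1)/0.5176 + (1.671 − 1)/0.1028 = 20.59
NF = 10 log₁₀(20.59) = 13.14 dB

13.14 dB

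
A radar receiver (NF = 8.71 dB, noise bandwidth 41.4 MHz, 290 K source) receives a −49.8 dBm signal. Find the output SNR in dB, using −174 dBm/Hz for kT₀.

Noise floor: N = −174 + 10 log₁₀(B) + NF
10 log₁₀(4.14×10⁷) = 76.17 dB
N = −174 + 76.17 + 8.71 = −89.12 dBm
SNR = P_sig − N = −49.8 − (−89.12) = 39.32 dB → 39.3 dB

39.3 dB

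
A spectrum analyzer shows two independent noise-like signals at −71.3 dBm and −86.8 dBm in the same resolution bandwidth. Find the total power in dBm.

−71.2 dBm

Convert to linear, add, convert back:
P₁ = 7.41×10⁻¹¹ W, P₂ = 2.09×10⁻¹² W
P_tot = 7.62×10⁻¹¹ W → 10 log₁₀(P_tot / 10⁻³) = −71.2 dBm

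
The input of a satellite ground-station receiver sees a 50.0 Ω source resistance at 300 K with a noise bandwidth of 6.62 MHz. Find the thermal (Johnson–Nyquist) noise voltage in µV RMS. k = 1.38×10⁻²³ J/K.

2.34 µV

V_n = √(4kTRB)
4kTRB = 4 × 1.38×10⁻²³ × 300 × 5.00×10¹ × 6.62×10⁶ = 5.48×10⁻¹² V²
V_n = √(5.48×10⁻¹²) = 2.34×10⁻⁶ V = 2.34 µV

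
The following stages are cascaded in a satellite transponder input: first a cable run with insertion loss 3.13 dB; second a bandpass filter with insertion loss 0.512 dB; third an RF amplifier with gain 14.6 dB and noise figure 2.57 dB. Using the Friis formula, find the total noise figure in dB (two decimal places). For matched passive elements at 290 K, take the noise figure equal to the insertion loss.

Convert to linear (a loss of L dB is a gain of −L dB): F_i = 10^(NF_i/10), G_i = 10^(G_i,dB/10)
  Stage 1: F_1 = 10^(3.13/10) = 2.056, G_1 = 10^(−3.13/10) = 0.4864
  Stage 2: F_2 = 10^(0.512/10) = 1.125, G_2 = 10^(−0.512/10) = 0.8888
  Stage 3: F_3 = 10^(2.57/10) = 1.807, G_3 = 10^(14.6/10) = 28.84
Friis cascade:
  F = 2.056 + (1.125 − 1)/0.4864 + (1.807 − 1)/0.4323 = 4.180
NF = 10 log₁₀(4.180) = 6.21 dB

6.21 dB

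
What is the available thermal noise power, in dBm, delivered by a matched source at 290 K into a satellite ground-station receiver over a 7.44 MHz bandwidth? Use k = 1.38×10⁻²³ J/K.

−105.3 dBm

P_n = kTB = 1.38×10⁻²³ × 290 × 7.44×10⁶ = 2.98×10⁻¹⁴ W
In dBm: 10 log₁₀(2.98×10⁻¹⁴ / 10⁻³) = −105.3 dBm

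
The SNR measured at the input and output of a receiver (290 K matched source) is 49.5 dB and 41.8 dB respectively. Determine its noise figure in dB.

NF (dB) = SNR_in(dB) − SNR_out(dB) when the source is at T₀
NF = 49.5 − 41.8 = 7.7 dB

7.7 dB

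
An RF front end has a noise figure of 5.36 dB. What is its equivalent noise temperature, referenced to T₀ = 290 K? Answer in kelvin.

F = 10^(5.36/10) = 3.43558
T_e = (F − 1)·T₀ = (3.43558 − 1) × 290 = 706 K

706 K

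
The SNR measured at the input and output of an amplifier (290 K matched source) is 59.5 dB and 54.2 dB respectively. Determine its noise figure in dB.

NF (dB) = SNR_in(dB) − SNR_out(dB) when the source is at T₀
NF = 59.5 − 54.2 = 5.3 dB

5.3 dB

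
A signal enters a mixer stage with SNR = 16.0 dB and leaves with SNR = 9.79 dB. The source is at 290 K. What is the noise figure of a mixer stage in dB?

6.21 dB

NF (dB) = SNR_in(dB) − SNR_out(dB) when the source is at T₀
NF = 16.0 − 9.79 = 6.21 dB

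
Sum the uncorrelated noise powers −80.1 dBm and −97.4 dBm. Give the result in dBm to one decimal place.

Convert to linear, add, convert back:
P₁ = 9.77×10⁻¹² W, P₂ = 1.82×10⁻¹³ W
P_tot = 9.95×10⁻¹² W → 10 log₁₀(P_tot / 10⁻³) = −80.0 dBm

−80.0 dBm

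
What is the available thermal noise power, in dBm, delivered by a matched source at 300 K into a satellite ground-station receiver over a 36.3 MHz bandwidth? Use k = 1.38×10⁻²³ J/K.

P_n = kTB = 1.38×10⁻²³ × 300 × 3.63×10⁷ = 1.50×10⁻¹³ W
In dBm: 10 log₁₀(1.50×10⁻¹³ / 10⁻³) = −98.2 dBm

−98.2 dBm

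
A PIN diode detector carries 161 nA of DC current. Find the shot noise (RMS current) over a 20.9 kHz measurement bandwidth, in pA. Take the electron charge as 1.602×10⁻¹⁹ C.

I_n = √(2qI·B)
2qI·B = 2 × 1.602×10⁻¹⁹ × 1.61×10⁻⁷ × 2.09×10⁴ = 1.08×10⁻²¹ A²
I_n = √(1.08×10⁻²¹) = 3.28×10⁻¹¹ A = 32.8 pA

32.8 pA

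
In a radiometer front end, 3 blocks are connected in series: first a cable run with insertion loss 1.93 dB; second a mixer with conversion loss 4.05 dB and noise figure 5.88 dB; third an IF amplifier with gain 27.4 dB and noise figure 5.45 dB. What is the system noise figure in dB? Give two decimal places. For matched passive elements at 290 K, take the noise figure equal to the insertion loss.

Convert to linear (a loss of L dB is a gain of −L dB): F_i = 10^(NF_i/10), G_i = 10^(G_i,dB/10)
  Stage 1: F_1 = 10^(1.93/10) = 1.560, G_1 = 10^(−1.93/10) = 0.6412
  Stage 2: F_2 = 10^(5.88/10) = 3.873, G_2 = 10^(−4.05/10) = 0.3936
  Stage 3: F_3 = 10^(5.45/10) = 3.508, G_3 = 10^(27.4/10) = 549.5
Friis cascade:
  F = 1.560 + (3.873 − 1)/0.6412 + (3.508 − 1)/0.2523 = 15.98
NF = 10 log₁₀(15.98) = 12.03 dB

12.03 dB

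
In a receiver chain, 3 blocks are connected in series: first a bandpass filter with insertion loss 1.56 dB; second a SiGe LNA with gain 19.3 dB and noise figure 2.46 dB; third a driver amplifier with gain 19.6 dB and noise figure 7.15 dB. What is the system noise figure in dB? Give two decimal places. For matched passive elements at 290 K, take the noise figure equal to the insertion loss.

Convert to linear (a loss of L dB is a gain of −L dB): F_i = 10^(NF_i/10), G_i = 10^(G_i,dB/10)
  Stage 1: F_1 = 10^(1.56/10) = 1.432, G_1 = 10^(−1.56/10) = 0.6982
  Stage 2: F_2 = 10^(2.46/10) = 1.762, G_2 = 10^(19.3/10) = 85.11
  Stage 3: F_3 = 10^(7.15/10) = 5.188, G_3 = 10^(19.6/10) = 91.20
Friis cascade:
  F = 1.432 + (1.762 − 1)/0.6982 + (5.188 − 1)/59.43 = 2.594
NF = 10 log₁₀(2.594) = 4.14 dB

4.14 dB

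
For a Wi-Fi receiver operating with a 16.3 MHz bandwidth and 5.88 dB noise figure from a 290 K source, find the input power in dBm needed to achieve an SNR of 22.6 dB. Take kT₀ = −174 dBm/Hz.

Sensitivity = −174 + 10 log₁₀(B) + NF + SNR_min
= −174 + 72.12 + 5.88 + 22.6
= −73.40 dBm → −73.4 dBm

−73.4 dBm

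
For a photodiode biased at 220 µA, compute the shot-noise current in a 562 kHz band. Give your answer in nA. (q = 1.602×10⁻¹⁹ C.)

6.29 nA

I_n = √(2qI·B)
2qI·B = 2 × 1.602×10⁻¹⁹ × 2.20×10⁻⁴ × 5.62×10⁵ = 3.96×10⁻¹⁷ A²
I_n = √(3.96×10⁻¹⁷) = 6.29×10⁻⁹ A = 6.29 nA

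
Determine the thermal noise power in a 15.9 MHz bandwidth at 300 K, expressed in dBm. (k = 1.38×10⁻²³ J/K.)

P_n = kTB = 1.38×10⁻²³ × 300 × 1.59×10⁷ = 6.58×10⁻¹⁴ W
In dBm: 10 log₁₀(6.58×10⁻¹⁴ / 10⁻³) = −101.8 dBm

−101.8 dBm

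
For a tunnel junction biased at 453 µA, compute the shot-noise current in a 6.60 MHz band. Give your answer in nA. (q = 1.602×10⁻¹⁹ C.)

I_n = √(2qI·B)
2qI·B = 2 × 1.602×10⁻¹⁹ × 4.53×10⁻⁴ × 6.60×10⁶ = 9.58×10⁻¹⁶ A²
I_n = √(9.58×10⁻¹⁶) = 3.10×10⁻⁸ A = 31.0 nA

31.0 nA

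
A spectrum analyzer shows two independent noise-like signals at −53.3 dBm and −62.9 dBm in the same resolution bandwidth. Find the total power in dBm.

Convert to linear, add, convert back:
P₁ = 4.68×10⁻⁹ W, P₂ = 5.13×10⁻¹⁰ W
P_tot = 5.19×10⁻⁹ W → 10 log₁₀(P_tot / 10⁻³) = −52.8 dBm

−52.8 dBm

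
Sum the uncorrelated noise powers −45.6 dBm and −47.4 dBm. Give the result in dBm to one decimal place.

−43.4 dBm

Convert to linear, add, convert back:
P₁ = 2.75×10⁻⁸ W, P₂ = 1.82×10⁻⁸ W
P_tot = 4.57×10⁻⁸ W → 10 log₁₀(P_tot / 10⁻³) = −43.4 dBm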